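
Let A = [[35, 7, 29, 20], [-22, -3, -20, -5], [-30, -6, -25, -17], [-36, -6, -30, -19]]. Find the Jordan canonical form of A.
The characteristic polynomial is det(xI - A) = (x + 1)^2(x + 5)^2, so the eigenvalues are -5 (algebraic multiplicity 2), -1 (algebraic multiplicity 2).

For λ = -5: rank(A + 5I) = 3, rank((A + 5I)^2) = 2. The eigenspace has dimension 4 - 3 = 1, so there is 1 Jordan block; the rank sequence gives block sizes [2].

For λ = -1: rank(A + I) = 3, rank((A + I)^2) = 2. The eigenspace has dimension 4 - 3 = 1, so there is 1 Jordan block; the rank sequence gives block sizes [2].

Assembling the blocks gives the Jordan form J above.

J = [[-5, 1, 0, 0], [0, -5, 0, 0], [0, 0, -1, 1], [0, 0, 0, -1]]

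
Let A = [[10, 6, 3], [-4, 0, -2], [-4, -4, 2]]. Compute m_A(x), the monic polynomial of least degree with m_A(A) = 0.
m_A(x) = (x - 4)^2

The characteristic polynomial factors as (x - 4)^3. The minimal polynomial is ∏(x - λ)^{k_λ} where k_λ is the size of the largest Jordan block at λ.

For λ = 4: rank(A - 4I) = 1, and the largest Jordan block has size 2 (the smallest k with rank((A - 4I)^k) = rank((A - 4I)^(k+1))).

So m_A(x) = (x - 4)^2.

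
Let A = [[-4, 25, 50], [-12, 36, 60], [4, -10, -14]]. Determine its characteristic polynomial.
xI - A = [[x + 4, -25, -50], [12, x - 36, -60], [-4, 10, x + 14]].

Expanding det(xI - A) along the first row:
det(xI - A) = + (x + 4)·det([[x - 36, -60], [10, x + 14]]) - (-25)·det([[12, -60], [-4, x + 14]]) + (-50)·det([[12, x - 36], [-4, 10]]).

Evaluating gives χ_A(x) = x^3 - 18x^2 + 108x - 216 = (x - 6)^3.

χ_A(x) = (x - 6)^3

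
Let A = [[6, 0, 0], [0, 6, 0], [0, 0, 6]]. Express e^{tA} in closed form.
A has Jordan form J = [[6, 0, 0], [0, 6, 0], [0, 0, 6]] with A = PJP^{-1}, so e^{tA} = P e^{tJ} P^{-1}.

For a Jordan block J_k(λ), e^{tJ_k(λ)} = e^{λt} · (I + tN + t^2 N^2/2! + ... + t^{k-1} N^{k-1}/(k-1)!) where N is the nilpotent superdiagonal part.

Assembling the blocks and conjugating back gives the entries of e^{tA} as shown above.

e^{tA} = [[e^{6*t}, 0, 0], [0, e^{6*t}, 0], [0, 0, e^{6*t}]]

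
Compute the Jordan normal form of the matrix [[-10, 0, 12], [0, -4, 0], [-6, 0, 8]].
The characteristic polynomial is det(xI - A) = (x - 2)(x + 4)^2, so the eigenvalues are -4 (algebraic multiplicity 2), 2 (algebraic multiplicity 1).

For λ = -4: rank(A + 4I) = 1. The eigenspace has dimension 3 - 1 = 2, so there are 2 Jordan blocks; the rank sequence gives block sizes [1, 1].

For λ = 2: algebraic multiplicity 1 gives one 1×1 block.

Assembling the blocks gives the Jordan form J above.

J = [[-4, 0, 0], [0, -4, 0], [0, 0, 2]]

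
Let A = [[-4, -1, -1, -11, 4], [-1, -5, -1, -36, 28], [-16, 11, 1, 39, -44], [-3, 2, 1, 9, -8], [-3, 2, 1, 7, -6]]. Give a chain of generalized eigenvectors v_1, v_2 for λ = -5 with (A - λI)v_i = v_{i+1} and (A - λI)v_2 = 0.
We seek v_1 ∈ ker((A + 5I)^2) \ ker(A + 5I), then set v_{i+1} = (A + 5I) v_i.

One such chain is v_1 = [[1, 3, -3, 0, 0]]^T, v_2 = [[1, 2, -1, 0, 0]]^T. Check: (A + 5I) v_2 = [[0, 0, 0, 0, 0]]^T = 0.

v_1 = [[1, 3, -3, 0, 0]]^T, v_2 = [[1, 2, -1, 0, 0]]^T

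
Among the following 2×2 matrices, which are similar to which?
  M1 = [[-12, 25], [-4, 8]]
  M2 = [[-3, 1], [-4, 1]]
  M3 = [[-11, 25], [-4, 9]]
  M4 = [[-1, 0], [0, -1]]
3 classes: {M1}, {M2, M3}, {M4}

Characteristic polynomials: χ_{M1} = (x + 2)^2, χ_{M2} = (x + 1)^2, χ_{M3} = (x + 1)^2, χ_{M4} = (x + 1)^2.

{M1}: invariant factors (x + 2)^2.

{M2, M3}: invariant factors (x + 1)^2.

{M4}: invariant factors x + 1, x + 1.

Matrices are similar if and only if their invariant-factor lists agree; the partition into similarity classes is {M1}, {M2, M3}, {M4}.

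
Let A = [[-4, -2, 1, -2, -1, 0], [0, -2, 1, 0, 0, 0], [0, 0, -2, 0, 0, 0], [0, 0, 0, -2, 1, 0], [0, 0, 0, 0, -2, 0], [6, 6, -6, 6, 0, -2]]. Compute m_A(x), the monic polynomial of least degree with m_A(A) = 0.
The characteristic polynomial factors as (x + 2)^5(x + 4). The minimal polynomial is ∏(x - λ)^{k_λ} where k_λ is the size of the largest Jordan block at λ.

For λ = -4: rank(A + 4I) = 5, and the largest Jordan block has size 1 (the smallest k with rank((A + 4I)^k) = rank((A + 4I)^(k+1))).
For λ = -2: rank(A + 2I) = 3, and the largest Jordan block has size 2 (the smallest k with rank((A + 2I)^k) = rank((A + 2I)^(k+1))).

So m_A(x) = (x + 2)^2(x + 4).

m_A(x) = (x + 2)^2(x + 4)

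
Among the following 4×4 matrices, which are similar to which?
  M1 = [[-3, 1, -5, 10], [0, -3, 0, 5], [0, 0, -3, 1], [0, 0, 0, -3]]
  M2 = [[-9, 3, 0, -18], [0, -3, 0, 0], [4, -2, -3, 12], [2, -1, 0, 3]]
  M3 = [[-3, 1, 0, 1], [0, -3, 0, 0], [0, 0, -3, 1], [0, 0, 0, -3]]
Characteristic polynomials: χ_{M1} = (x + 3)^4, χ_{M2} = (x + 3)^4, χ_{M3} = (x + 3)^4.

{M1, M3}: invariant factors (x + 3)^2, (x + 3)^2.

{M2}: invariant factors x + 3, x + 3, (x + 3)^2.

Matrices are similar if and only if their invariant-factor lists agree; the partition into similarity classes is {M1, M3}, {M2}.

2 classes: {M1, M3}, {M2}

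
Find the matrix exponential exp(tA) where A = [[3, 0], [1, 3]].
A has Jordan form J = [[3, 1], [0, 3]] with A = PJP^{-1}, so e^{tA} = P e^{tJ} P^{-1}.

For a Jordan block J_k(λ), e^{tJ_k(λ)} = e^{λt} · (I + tN + t^2 N^2/2! + ... + t^{k-1} N^{k-1}/(k-1)!) where N is the nilpotent superdiagonal part.

Assembling the blocks and conjugating back gives the entries of e^{tA} as shown above.

e^{tA} = [[e^{3*t}, 0], [t*e^{3*t}, e^{3*t}]]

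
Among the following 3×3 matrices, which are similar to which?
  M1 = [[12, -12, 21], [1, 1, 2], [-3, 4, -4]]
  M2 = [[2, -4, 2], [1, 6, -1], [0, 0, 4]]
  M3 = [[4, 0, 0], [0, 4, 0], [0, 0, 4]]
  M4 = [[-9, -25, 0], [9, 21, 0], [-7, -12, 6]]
Characteristic polynomials: χ_{M1} = (x - 3)^3, χ_{M2} = (x - 4)^3, χ_{M3} = (x - 4)^3, χ_{M4} = (x - 6)^3.

{M1}: invariant factors (x - 3)^3.

{M2}: invariant factors x - 4, (x - 4)^2.

{M3}: invariant factors x - 4, x - 4, x - 4.

{M4}: invariant factors (x - 6)^3.

Matrices are similar if and only if their invariant-factor lists agree; the partition into similarity classes is {M1}, {M2}, {M3}, {M4}.

4 classes: {M1}, {M2}, {M3}, {M4}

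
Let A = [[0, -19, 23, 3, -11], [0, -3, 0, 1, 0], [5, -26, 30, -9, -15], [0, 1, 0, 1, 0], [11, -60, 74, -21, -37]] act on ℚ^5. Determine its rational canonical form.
R = [[0, 4, 0, 0, 0], [1, -2, 0, 0, 0], [0, 0, 0, 0, 20], [0, 0, 1, 0, -6], [0, 0, 0, 1, -7]]

The invariant factors of A (the non-unit diagonal entries of the Smith normal form of xI - A over ℚ[x]) are x^2 + 2x - 4, (x + 5)(x^2 + 2x - 4), each dividing the next. The characteristic polynomial is their product, (x + 5)(x^2 + 2x - 4)^2.

The rational canonical form is the block-diagonal matrix of companion matrices C(f_i):
R = [[0, 4, 0, 0, 0], [1, -2, 0, 0, 0], [0, 0, 0, 0, 20], [0, 0, 1, 0, -6], [0, 0, 0, 1, -7]].

Note the characteristic polynomial does not split into linear factors over ℚ, so A has no Jordan form over ℚ; the rational canonical form exists over any field.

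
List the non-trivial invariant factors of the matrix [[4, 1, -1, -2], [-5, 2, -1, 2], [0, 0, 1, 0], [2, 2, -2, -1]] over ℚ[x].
x - 1, (x - 3)(x - 1)^2

The Jordan structure of A has elementary divisors (x - 1)^2, (x - 1), (x - 3). Arranging the block sizes at each eigenvalue in decreasing order and taking row products gives the invariant factors.

Invariant factors (smallest first, each dividing the next): x - 1, (x - 3)(x - 1)^2.

Check: the last factor (x - 3)(x - 1)^2 is the minimal polynomial, and the product (x - 3)(x - 1)^3 is the characteristic polynomial.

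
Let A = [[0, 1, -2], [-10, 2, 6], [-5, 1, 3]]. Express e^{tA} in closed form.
A has Jordan form J = [[0, 1, 0], [0, 0, 0], [0, 0, 5]] with A = PJP^{-1}, so e^{tA} = P e^{tJ} P^{-1}.

For a Jordan block J_k(λ), e^{tJ_k(λ)} = e^{λt} · (I + tN + t^2 N^2/2! + ... + t^{k-1} N^{k-1}/(k-1)!) where N is the nilpotent superdiagonal part.

Assembling the blocks and conjugating back gives the entries of e^{tA} as shown above.

e^{tA} = [[1, t, -2*t], [2 - 2*e^{5*t}, 2*t + 1, -4*t + 2*e^{5*t} - 2], [1 - e^{5*t}, t, -2*t + e^{5*t}]]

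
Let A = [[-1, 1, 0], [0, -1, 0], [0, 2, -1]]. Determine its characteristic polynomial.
χ_A(x) = (x + 1)^3

xI - A = [[x + 1, -1, 0], [0, x + 1, 0], [0, -2, x + 1]].

Expanding det(xI - A) along the first row:
det(xI - A) = + (x + 1)·det([[x + 1, 0], [-2, x + 1]]) - (-1)·det([[0, 0], [0, x + 1]]) + (0)·det([[0, x + 1], [0, -2]]).

Evaluating gives χ_A(x) = x^3 + 3x^2 + 3x + 1 = (x + 1)^3.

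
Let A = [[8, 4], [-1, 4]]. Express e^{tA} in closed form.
A has Jordan form J = [[6, 1], [0, 6]] with A = PJP^{-1}, so e^{tA} = P e^{tJ} P^{-1}.

For a Jordan block J_k(λ), e^{tJ_k(λ)} = e^{λt} · (I + tN + t^2 N^2/2! + ... + t^{k-1} N^{k-1}/(k-1)!) where N is the nilpotent superdiagonal part.

Assembling the blocks and conjugating back gives the entries of e^{tA} as shown above.

e^{tA} = [[(2*t + 1)*e^{6*t}, 4*t*e^{6*t}], [-t*e^{6*t}, (1 - 2*t)*e^{6*t}]]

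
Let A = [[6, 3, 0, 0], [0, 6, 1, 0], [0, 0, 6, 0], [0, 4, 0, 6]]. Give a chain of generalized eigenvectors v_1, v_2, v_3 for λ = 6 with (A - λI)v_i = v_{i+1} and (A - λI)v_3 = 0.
v_1 = [[2, 0, 1, 5]]^T, v_2 = [[0, 1, 0, 0]]^T, v_3 = [[3, 0, 0, 4]]^T

We seek v_1 ∈ ker((A - 6I)^3) \ ker((A - 6I)^2), then set v_{i+1} = (A - 6I) v_i.

One such chain is v_1 = [[2, 0, 1, 5]]^T, v_2 = [[0, 1, 0, 0]]^T, v_3 = [[3, 0, 0, 4]]^T. Check: (A - 6I) v_3 = [[0, 0, 0, 0]]^T = 0.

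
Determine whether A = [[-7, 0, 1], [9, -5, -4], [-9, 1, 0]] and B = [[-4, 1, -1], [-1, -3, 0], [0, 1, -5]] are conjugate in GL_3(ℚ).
Two matrices over a field are similar if and only if they have the same invariant factors.

Both A and B have characteristic polynomial (x + 4)^3 and minimal polynomial (x + 4)^3. Computing further, both have invariant factors (x + 4)^3. Hence A and B are similar.

Yes.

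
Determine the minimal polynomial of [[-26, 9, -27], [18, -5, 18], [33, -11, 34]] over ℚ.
m_A(x) = (x - 1)^2

The characteristic polynomial factors as (x - 1)^3. The minimal polynomial is ∏(x - λ)^{k_λ} where k_λ is the size of the largest Jordan block at λ.

For λ = 1: rank(A - I) = 1, and the largest Jordan block has size 2 (the smallest k with rank((A - I)^k) = rank((A - I)^(k+1))).

So m_A(x) = (x - 1)^2.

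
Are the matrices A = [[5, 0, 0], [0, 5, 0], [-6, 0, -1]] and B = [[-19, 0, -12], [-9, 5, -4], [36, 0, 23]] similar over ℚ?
No.

Both have characteristic polynomial (x - 5)^2(x + 1), but the minimal polynomial of A is (x - 5)(x + 1) while the minimal polynomial of B is (x - 5)^2(x + 1). The minimal polynomial is a similarity invariant, so A and B are not similar.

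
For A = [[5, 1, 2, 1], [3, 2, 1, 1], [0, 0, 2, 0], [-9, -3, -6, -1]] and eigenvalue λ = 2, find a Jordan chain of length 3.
We seek v_1 ∈ ker((A - 2I)^3) \ ker((A - 2I)^2), then set v_{i+1} = (A - 2I) v_i.

One such chain is v_1 = [[1, 0, 0, -2]]^T, v_2 = [[1, 1, 0, -3]]^T, v_3 = [[1, 0, 0, -3]]^T. Check: (A - 2I) v_3 = [[0, 0, 0, 0]]^T = 0.

v_1 = [[1, 0, 0, -2]]^T, v_2 = [[1, 1, 0, -3]]^T, v_3 = [[1, 0, 0, -3]]^T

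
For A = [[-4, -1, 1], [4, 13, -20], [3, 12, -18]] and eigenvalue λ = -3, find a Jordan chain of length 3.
v_1 = [[0, 1, 1]]^T, v_2 = [[0, -4, -3]]^T, v_3 = [[1, -4, -3]]^T

We seek v_1 ∈ ker((A + 3I)^3) \ ker((A + 3I)^2), then set v_{i+1} = (A + 3I) v_i.

One such chain is v_1 = [[0, 1, 1]]^T, v_2 = [[0, -4, -3]]^T, v_3 = [[1, -4, -3]]^T. Check: (A + 3I) v_3 = [[0, 0, 0]]^T = 0.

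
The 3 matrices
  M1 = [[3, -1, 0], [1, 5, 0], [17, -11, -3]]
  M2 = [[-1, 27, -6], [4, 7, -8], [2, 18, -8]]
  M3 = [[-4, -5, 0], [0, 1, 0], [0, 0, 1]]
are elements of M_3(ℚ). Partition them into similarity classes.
3 classes: {M1}, {M2}, {M3}

Characteristic polynomials: χ_{M1} = (x - 4)^2(x + 3), χ_{M2} = (x - 1)^2(x + 4), χ_{M3} = (x - 1)^2(x + 4).

{M1}: invariant factors (x - 4)^2(x + 3).

{M2}: invariant factors (x - 1)^2(x + 4).

{M3}: invariant factors x - 1, (x - 1)(x + 4).

Matrices are similar if and only if their invariant-factor lists agree; the partition into similarity classes is {M1}, {M2}, {M3}.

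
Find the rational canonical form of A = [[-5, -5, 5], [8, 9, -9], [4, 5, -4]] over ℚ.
The invariant factors of A (the non-unit diagonal entries of the Smith normal form of xI - A over ℚ[x]) are (x + 1)(x^2 - x + 5), each dividing the next. The characteristic polynomial is their product, (x + 1)(x^2 - x + 5).

The rational canonical form is the block-diagonal matrix of companion matrices C(f_i):
R = [[0, 0, -5], [1, 0, -4], [0, 1, 0]].

Note the characteristic polynomial does not split into linear factors over ℚ, so A has no Jordan form over ℚ; the rational canonical form exists over any field.

R = [[0, 0, -5], [1, 0, -4], [0, 1, 0]]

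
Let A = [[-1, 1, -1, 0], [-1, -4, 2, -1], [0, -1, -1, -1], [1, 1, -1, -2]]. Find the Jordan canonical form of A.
J = [[-2, 1, 0, 0], [0, -2, 0, 0], [0, 0, -2, 1], [0, 0, 0, -2]]

The characteristic polynomial is det(xI - A) = (x + 2)^4, so the eigenvalues are -2 (algebraic multiplicity 4).

For λ = -2: rank(A + 2I) = 2, rank((A + 2I)^2) = 0. The eigenspace has dimension 4 - 2 = 2, so there are 2 Jordan blocks; the rank sequence gives block sizes [2, 2].

Assembling the blocks gives the Jordan form J above.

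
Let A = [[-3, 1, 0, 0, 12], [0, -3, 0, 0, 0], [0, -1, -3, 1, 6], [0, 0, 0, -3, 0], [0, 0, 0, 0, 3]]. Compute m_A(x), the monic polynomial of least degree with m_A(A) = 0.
The characteristic polynomial factors as (x - 3)(x + 3)^4. The minimal polynomial is ∏(x - λ)^{k_λ} where k_λ is the size of the largest Jordan block at λ.

For λ = -3: rank(A + 3I) = 3, and the largest Jordan block has size 2 (the smallest k with rank((A + 3I)^k) = rank((A + 3I)^(k+1))).
For λ = 3: rank(A - 3I) = 4, and the largest Jordan block has size 1 (the smallest k with rank((A - 3I)^k) = rank((A - 3I)^(k+1))).

So m_A(x) = (x - 3)(x + 3)^2.

m_A(x) = (x - 3)(x + 3)^2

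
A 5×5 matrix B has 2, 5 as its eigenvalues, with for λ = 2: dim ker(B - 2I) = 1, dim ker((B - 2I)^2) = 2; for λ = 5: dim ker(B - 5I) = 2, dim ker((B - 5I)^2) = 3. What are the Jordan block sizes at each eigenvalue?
λ = 2: successive nullity increments [1, 1] count blocks of size ≥ k; block sizes are [2].
λ = 5: successive nullity increments [2, 1] count blocks of size ≥ k; block sizes are [2, 1].

Jordan blocks: (2, 2), (5, 2), (5, 1)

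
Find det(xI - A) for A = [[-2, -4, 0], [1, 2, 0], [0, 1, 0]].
xI - A = [[x + 2, 4, 0], [-1, x - 2, 0], [0, -1, x]].

Expanding det(xI - A) along the first row:
det(xI - A) = + (x + 2)·det([[x - 2, 0], [-1, x]]) - (4)·det([[-1, 0], [0, x]]) + (0)·det([[-1, x - 2], [0, -1]]).

Evaluating gives χ_A(x) = x^3.

χ_A(x) = x^3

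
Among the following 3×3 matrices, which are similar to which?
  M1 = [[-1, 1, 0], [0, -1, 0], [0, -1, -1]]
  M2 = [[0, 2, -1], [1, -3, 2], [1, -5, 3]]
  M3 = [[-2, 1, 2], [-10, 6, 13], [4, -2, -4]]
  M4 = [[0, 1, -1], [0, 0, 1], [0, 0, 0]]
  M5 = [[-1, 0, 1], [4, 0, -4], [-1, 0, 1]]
3 classes: {M1}, {M2, M3, M4}, {M5}

Characteristic polynomials: χ_{M1} = (x + 1)^3, χ_{M2} = x^3, χ_{M3} = x^3, χ_{M4} = x^3, χ_{M5} = x^3.

{M1}: invariant factors x + 1, (x + 1)^2.

{M2, M3, M4}: invariant factors x^3.

{M5}: invariant factors x, x^2.

Matrices are similar if and only if their invariant-factor lists agree; the partition into similarity classes is {M1}, {M2, M3, M4}, {M5}.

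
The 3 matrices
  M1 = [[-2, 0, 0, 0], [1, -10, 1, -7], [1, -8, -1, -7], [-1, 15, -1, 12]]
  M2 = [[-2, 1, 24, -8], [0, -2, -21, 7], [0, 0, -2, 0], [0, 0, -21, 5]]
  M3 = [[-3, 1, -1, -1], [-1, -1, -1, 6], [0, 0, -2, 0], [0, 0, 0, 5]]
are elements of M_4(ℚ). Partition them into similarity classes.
Characteristic polynomials: χ_{M1} = (x - 5)(x + 2)^3, χ_{M2} = (x - 5)(x + 2)^3, χ_{M3} = (x - 5)(x + 2)^3.

{M1, M2, M3}: invariant factors x + 2, (x - 5)(x + 2)^2.

Matrices are similar if and only if their invariant-factor lists agree; the partition into similarity classes is {M1, M2, M3}.

1 class: {M1, M2, M3}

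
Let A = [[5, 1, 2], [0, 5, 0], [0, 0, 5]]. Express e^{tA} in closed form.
A has Jordan form J = [[5, 1, 0], [0, 5, 0], [0, 0, 5]] with A = PJP^{-1}, so e^{tA} = P e^{tJ} P^{-1}.

For a Jordan block J_k(λ), e^{tJ_k(λ)} = e^{λt} · (I + tN + t^2 N^2/2! + ... + t^{k-1} N^{k-1}/(k-1)!) where N is the nilpotent superdiagonal part.

Assembling the blocks and conjugating back gives the entries of e^{tA} as shown above.

e^{tA} = [[e^{5*t}, t*e^{5*t}, 2*t*e^{5*t}], [0, e^{5*t}, 0], [0, 0, e^{5*t}]]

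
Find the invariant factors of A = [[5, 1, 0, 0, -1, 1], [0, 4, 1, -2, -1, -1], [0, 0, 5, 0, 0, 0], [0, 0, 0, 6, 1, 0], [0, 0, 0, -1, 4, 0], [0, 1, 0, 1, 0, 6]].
x - 5, (x - 5)^2, (x - 5)^3

The Jordan structure of A has elementary divisors (x - 5)^3, (x - 5)^2, (x - 5). Arranging the block sizes at each eigenvalue in decreasing order and taking row products gives the invariant factors.

Invariant factors (smallest first, each dividing the next): x - 5, (x - 5)^2, (x - 5)^3.

Check: the last factor (x - 5)^3 is the minimal polynomial, and the product (x - 5)^6 is the characteristic polynomial.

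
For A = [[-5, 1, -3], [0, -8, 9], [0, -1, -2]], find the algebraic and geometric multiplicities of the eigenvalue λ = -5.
algebraic multiplicity 3, geometric multiplicity 2

The characteristic polynomial is (x + 5)^3, so the factor x + 5 appears with exponent 3: the algebraic multiplicity is 3.

rank(A + 5I) = 1, so the eigenspace has dimension 3 - 1 = 2: the geometric multiplicity is 2.

Since 2 < 3, A is not diagonalizable.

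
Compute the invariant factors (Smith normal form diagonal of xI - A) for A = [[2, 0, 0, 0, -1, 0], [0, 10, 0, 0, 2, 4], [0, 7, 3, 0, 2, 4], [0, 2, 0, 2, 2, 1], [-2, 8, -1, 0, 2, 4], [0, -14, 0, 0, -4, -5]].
(x - 3)(x - 2), (x - 3)(x - 2)^3

The Jordan structure of A has elementary divisors (x - 2)^3, (x - 2), (x - 3), (x - 3). Arranging the block sizes at each eigenvalue in decreasing order and taking row products gives the invariant factors.

Invariant factors (smallest first, each dividing the next): (x - 3)(x - 2), (x - 3)(x - 2)^3.

Check: the last factor (x - 3)(x - 2)^3 is the minimal polynomial, and the product (x - 3)^2(x - 2)^4 is the characteristic polynomial.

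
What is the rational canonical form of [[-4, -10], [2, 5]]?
R = [[0, 0], [1, 1]]

The invariant factors of A (the non-unit diagonal entries of the Smith normal form of xI - A over ℚ[x]) are x(x - 1), each dividing the next. The characteristic polynomial is their product, x(x - 1).

The rational canonical form is the block-diagonal matrix of companion matrices C(f_i):
R = [[0, 0], [1, 1]].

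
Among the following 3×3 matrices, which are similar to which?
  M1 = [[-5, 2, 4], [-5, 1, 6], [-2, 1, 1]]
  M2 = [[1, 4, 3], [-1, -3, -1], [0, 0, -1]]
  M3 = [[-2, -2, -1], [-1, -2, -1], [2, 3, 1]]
1 class: {M1, M2, M3}

Characteristic polynomials: χ_{M1} = (x + 1)^3, χ_{M2} = (x + 1)^3, χ_{M3} = (x + 1)^3.

{M1, M2, M3}: invariant factors (x + 1)^3.

Matrices are similar if and only if their invariant-factor lists agree; the partition into similarity classes is {M1, M2, M3}.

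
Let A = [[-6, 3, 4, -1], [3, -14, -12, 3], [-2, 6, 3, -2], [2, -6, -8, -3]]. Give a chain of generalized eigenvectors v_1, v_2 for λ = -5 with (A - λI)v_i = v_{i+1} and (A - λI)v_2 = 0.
We seek v_1 ∈ ker((A + 5I)^2) \ ker(A + 5I), then set v_{i+1} = (A + 5I) v_i.

One such chain is v_1 = [[0, 1, 0, 2]]^T, v_2 = [[1, -3, 2, -2]]^T. Check: (A + 5I) v_2 = [[0, 0, 0, 0]]^T = 0.

v_1 = [[0, 1, 0, 2]]^T, v_2 = [[1, -3, 2, -2]]^T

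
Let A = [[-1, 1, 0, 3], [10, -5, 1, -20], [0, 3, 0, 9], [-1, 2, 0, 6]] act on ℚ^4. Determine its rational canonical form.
The invariant factors of A (the non-unit diagonal entries of the Smith normal form of xI - A over ℚ[x]) are x(x^3 - x + 2), each dividing the next. The characteristic polynomial is their product, x(x^3 - x + 2).

The rational canonical form is the block-diagonal matrix of companion matrices C(f_i):
R = [[0, 0, 0, 0], [1, 0, 0, -2], [0, 1, 0, 1], [0, 0, 1, 0]].

Note the characteristic polynomial does not split into linear factors over ℚ, so A has no Jordan form over ℚ; the rational canonical form exists over any field.

R = [[0, 0, 0, 0], [1, 0, 0, -2], [0, 1, 0, 1], [0, 0, 1, 0]]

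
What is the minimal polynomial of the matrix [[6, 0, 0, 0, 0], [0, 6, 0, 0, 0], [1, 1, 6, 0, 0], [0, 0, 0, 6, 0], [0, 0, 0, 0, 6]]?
m_A(x) = (x - 6)^2

The characteristic polynomial factors as (x - 6)^5. The minimal polynomial is ∏(x - λ)^{k_λ} where k_λ is the size of the largest Jordan block at λ.

For λ = 6: rank(A - 6I) = 1, and the largest Jordan block has size 2 (the smallest k with rank((A - 6I)^k) = rank((A - 6I)^(k+1))).

So m_A(x) = (x - 6)^2.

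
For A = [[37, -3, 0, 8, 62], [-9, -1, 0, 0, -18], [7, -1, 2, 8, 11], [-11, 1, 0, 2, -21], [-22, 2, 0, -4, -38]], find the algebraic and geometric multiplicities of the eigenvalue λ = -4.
The characteristic polynomial is (x - 4)^2(x - 2)(x + 4)^2, so the factor x + 4 appears with exponent 2: the algebraic multiplicity is 2.

rank(A + 4I) = 4, so the eigenspace has dimension 5 - 4 = 1: the geometric multiplicity is 1.

Since 1 < 2, A is not diagonalizable.

algebraic multiplicity 2, geometric multiplicity 1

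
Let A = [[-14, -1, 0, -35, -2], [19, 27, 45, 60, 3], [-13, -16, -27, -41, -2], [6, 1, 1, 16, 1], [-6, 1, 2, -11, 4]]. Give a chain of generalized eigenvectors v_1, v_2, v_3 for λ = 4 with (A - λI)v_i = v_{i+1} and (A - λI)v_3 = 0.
We seek v_1 ∈ ker((A - 4I)^3) \ ker((A - 4I)^2), then set v_{i+1} = (A - 4I) v_i.

One such chain is v_1 = [[2, -1, 1, -1, 1]]^T, v_2 = [[-2, 3, -2, 1, 0]]^T, v_3 = [[-2, 1, -1, 1, 0]]^T. Check: (A - 4I) v_3 = [[0, 0, 0, 0, 0]]^T = 0.

v_1 = [[2, -1, 1, -1, 1]]^T, v_2 = [[-2, 3, -2, 1, 0]]^T, v_3 = [[-2, 1, -1, 1, 0]]^T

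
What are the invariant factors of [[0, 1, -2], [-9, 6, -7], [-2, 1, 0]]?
The Jordan structure of A has elementary divisors (x - 2)^3. Arranging the block sizes at each eigenvalue in decreasing order and taking row products gives the invariant factors.

Invariant factors (smallest first, each dividing the next): (x - 2)^3.

Check: the last factor (x - 2)^3 is the minimal polynomial, and the product (x - 2)^3 is the characteristic polynomial.

(x - 2)^3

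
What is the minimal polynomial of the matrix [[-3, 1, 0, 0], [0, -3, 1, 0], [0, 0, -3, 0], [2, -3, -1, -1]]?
The characteristic polynomial factors as (x + 1)(x + 3)^3. The minimal polynomial is ∏(x - λ)^{k_λ} where k_λ is the size of the largest Jordan block at λ.

For λ = -3: rank(A + 3I) = 3, and the largest Jordan block has size 3 (the smallest k with rank((A + 3I)^k) = rank((A + 3I)^(k+1))).
For λ = -1: rank(A + I) = 3, and the largest Jordan block has size 1 (the smallest k with rank((A + I)^k) = rank((A + I)^(k+1))).

So m_A(x) = (x + 1)(x + 3)^3.

m_A(x) = (x + 1)(x + 3)^3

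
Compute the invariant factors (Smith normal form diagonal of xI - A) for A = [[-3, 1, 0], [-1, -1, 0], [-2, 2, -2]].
The Jordan structure of A has elementary divisors (x + 2)^2, (x + 2). Arranging the block sizes at each eigenvalue in decreasing order and taking row products gives the invariant factors.

Invariant factors (smallest first, each dividing the next): x + 2, (x + 2)^2.

Check: the last factor (x + 2)^2 is the minimal polynomial, and the product (x + 2)^3 is the characteristic polynomial.

x + 2, (x + 2)^2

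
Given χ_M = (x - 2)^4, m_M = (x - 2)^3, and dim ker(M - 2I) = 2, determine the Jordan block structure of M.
Jordan blocks: (2, 3), (2, 1)

λ = 2: algebraic multiplicity 4 (exponent in χ_M), largest block size 3 (exponent in m_M), 2 blocks (geometric multiplicity). These force block sizes [3, 1].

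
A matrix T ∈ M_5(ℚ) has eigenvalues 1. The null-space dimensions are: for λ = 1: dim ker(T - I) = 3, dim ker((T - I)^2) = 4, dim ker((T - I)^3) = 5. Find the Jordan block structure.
Jordan blocks: (1, 3), (1, 1), (1, 1)

λ = 1: successive nullity increments [3, 1, 1] count blocks of size ≥ k; block sizes are [3, 1, 1].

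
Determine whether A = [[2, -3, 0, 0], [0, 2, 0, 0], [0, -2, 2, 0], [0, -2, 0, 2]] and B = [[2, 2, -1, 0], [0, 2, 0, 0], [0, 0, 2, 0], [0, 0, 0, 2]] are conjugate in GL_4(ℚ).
Two matrices over a field are similar if and only if they have the same invariant factors.

Both A and B have characteristic polynomial (x - 2)^4 and minimal polynomial (x - 2)^2. Computing further, both have invariant factors x - 2, x - 2, (x - 2)^2. Hence A and B are similar.

Yes.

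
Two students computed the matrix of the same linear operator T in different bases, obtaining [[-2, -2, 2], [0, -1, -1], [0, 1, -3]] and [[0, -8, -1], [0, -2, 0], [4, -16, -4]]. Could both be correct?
Yes.

Two matrices over a field are similar if and only if they have the same invariant factors.

Both A and B have characteristic polynomial (x + 2)^3 and minimal polynomial (x + 2)^2. Computing further, both have invariant factors x + 2, (x + 2)^2. Hence A and B are similar.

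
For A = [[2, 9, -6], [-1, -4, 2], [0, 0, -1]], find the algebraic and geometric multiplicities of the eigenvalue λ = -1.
algebraic multiplicity 3, geometric multiplicity 2

The characteristic polynomial is (x + 1)^3, so the factor x + 1 appears with exponent 3: the algebraic multiplicity is 3.

rank(A + I) = 1, so the eigenspace has dimension 3 - 1 = 2: the geometric multiplicity is 2.

Since 2 < 3, A is not diagonalizable.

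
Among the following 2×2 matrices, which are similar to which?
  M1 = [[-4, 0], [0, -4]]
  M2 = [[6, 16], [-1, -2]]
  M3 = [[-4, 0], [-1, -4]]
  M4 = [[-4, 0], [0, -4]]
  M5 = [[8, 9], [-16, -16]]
Characteristic polynomials: χ_{M1} = (x + 4)^2, χ_{M2} = (x - 2)^2, χ_{M3} = (x + 4)^2, χ_{M4} = (x + 4)^2, χ_{M5} = (x + 4)^2.

{M1, M4}: invariant factors x + 4, x + 4.

{M2}: invariant factors (x - 2)^2.

{M3, M5}: invariant factors (x + 4)^2.

Matrices are similar if and only if their invariant-factor lists agree; the partition into similarity classes is {M1, M4}, {M2}, {M3, M5}.

3 classes: {M1, M4}, {M2}, {M3, M5}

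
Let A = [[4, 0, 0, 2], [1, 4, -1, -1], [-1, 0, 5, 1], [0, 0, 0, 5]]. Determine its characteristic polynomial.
χ_A(x) = (x - 5)^2(x - 4)^2

xI - A = [[x - 4, 0, 0, -2], [-1, x - 4, 1, 1], [1, 0, x - 5, -1], [0, 0, 0, x - 5]].

Expanding det(xI - A) along the first row:
det(xI - A) = + (x - 4)·det([[x - 4, 1, 1], [0, x - 5, -1], [0, 0, x - 5]]) - (0)·det([[-1, 1, 1], [1, x - 5, -1], [0, 0, x - 5]]) + (0)·det([[-1, x - 4, 1], [1, 0, -1], [0, 0, x - 5]]) - (-2)·det([[-1, x - 4, 1], [1, 0, x - 5], [0, 0, 0]]).

Evaluating gives χ_A(x) = x^4 - 18x^3 + 121x^2 - 360x + 400 = (x - 5)^2(x - 4)^2.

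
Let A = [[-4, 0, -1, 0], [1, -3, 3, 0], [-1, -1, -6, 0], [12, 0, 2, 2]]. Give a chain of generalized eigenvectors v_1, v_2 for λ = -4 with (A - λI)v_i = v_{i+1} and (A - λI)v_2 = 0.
We seek v_1 ∈ ker((A + 4I)^2) \ ker(A + 4I), then set v_{i+1} = (A + 4I) v_i.

One such chain is v_1 = [[0, -2, 1, 0]]^T, v_2 = [[-1, 1, 0, 2]]^T. Check: (A + 4I) v_2 = [[0, 0, 0, 0]]^T = 0.

v_1 = [[0, -2, 1, 0]]^T, v_2 = [[-1, 1, 0, 2]]^T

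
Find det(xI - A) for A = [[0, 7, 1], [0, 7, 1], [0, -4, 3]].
xI - A = [[x, -7, -1], [0, x - 7, -1], [0, 4, x - 3]].

Expanding det(xI - A) along the first row:
det(xI - A) = + (x)·det([[x - 7, -1], [4, x - 3]]) - (-7)·det([[0, -1], [0, x - 3]]) + (-1)·det([[0, x - 7], [0, 4]]).

Evaluating gives χ_A(x) = x^3 - 10x^2 + 25x = x(x - 5)^2.

χ_A(x) = x(x - 5)^2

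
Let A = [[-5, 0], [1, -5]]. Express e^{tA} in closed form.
e^{tA} = [[e^{-5*t}, 0], [t*e^{-5*t}, e^{-5*t}]]

A has Jordan form J = [[-5, 1], [0, -5]] with A = PJP^{-1}, so e^{tA} = P e^{tJ} P^{-1}.

For a Jordan block J_k(λ), e^{tJ_k(λ)} = e^{λt} · (I + tN + t^2 N^2/2! + ... + t^{k-1} N^{k-1}/(k-1)!) where N is the nilpotent superdiagonal part.

Assembling the blocks and conjugating back gives the entries of e^{tA} as shown above.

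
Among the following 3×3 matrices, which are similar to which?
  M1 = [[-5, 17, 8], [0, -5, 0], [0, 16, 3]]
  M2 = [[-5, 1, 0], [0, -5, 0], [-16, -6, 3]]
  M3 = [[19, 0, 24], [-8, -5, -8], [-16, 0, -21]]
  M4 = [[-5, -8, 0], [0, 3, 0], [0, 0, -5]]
2 classes: {M1, M2}, {M3, M4}

Characteristic polynomials: χ_{M1} = (x - 3)(x + 5)^2, χ_{M2} = (x - 3)(x + 5)^2, χ_{M3} = (x - 3)(x + 5)^2, χ_{M4} = (x - 3)(x + 5)^2.

{M1, M2}: invariant factors (x - 3)(x + 5)^2.

{M3, M4}: invariant factors x + 5, (x - 3)(x + 5).

Matrices are similar if and only if their invariant-factor lists agree; the partition into similarity classes is {M1, M2}, {M3, M4}.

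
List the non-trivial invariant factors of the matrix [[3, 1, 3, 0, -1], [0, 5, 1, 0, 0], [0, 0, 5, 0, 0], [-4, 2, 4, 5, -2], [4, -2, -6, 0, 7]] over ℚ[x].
x - 5, x - 5, (x - 5)^3

The Jordan structure of A has elementary divisors (x - 5)^3, (x - 5), (x - 5). Arranging the block sizes at each eigenvalue in decreasing order and taking row products gives the invariant factors.

Invariant factors (smallest first, each dividing the next): x - 5, x - 5, (x - 5)^3.

Check: the last factor (x - 5)^3 is the minimal polynomial, and the product (x - 5)^5 is the characteristic polynomial.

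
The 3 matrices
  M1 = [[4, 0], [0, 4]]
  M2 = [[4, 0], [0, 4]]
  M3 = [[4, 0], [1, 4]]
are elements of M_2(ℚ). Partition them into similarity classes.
2 classes: {M1, M2}, {M3}

Characteristic polynomials: χ_{M1} = (x - 4)^2, χ_{M2} = (x - 4)^2, χ_{M3} = (x - 4)^2.

{M1, M2}: invariant factors x - 4, x - 4.

{M3}: invariant factors (x - 4)^2.

Matrices are similar if and only if their invariant-factor lists agree; the partition into similarity classes is {M1, M2}, {M3}.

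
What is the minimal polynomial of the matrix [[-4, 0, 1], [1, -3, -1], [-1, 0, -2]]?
m_A(x) = (x + 3)^2

The characteristic polynomial factors as (x + 3)^3. The minimal polynomial is ∏(x - λ)^{k_λ} where k_λ is the size of the largest Jordan block at λ.

For λ = -3: rank(A + 3I) = 1, and the largest Jordan block has size 2 (the smallest k with rank((A + 3I)^k) = rank((A + 3I)^(k+1))).

So m_A(x) = (x + 3)^2.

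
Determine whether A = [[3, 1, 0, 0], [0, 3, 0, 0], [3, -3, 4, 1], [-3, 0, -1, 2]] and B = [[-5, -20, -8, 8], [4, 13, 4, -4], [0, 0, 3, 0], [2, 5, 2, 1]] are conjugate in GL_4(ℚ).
No.

Both have characteristic polynomial (x - 3)^4 and minimal polynomial (x - 3)^2. But rank(A - 3I) = 2 for A while rank(B - 3I) = 1 for B, so the number of Jordan blocks at λ = 3 differs. A and B are not similar.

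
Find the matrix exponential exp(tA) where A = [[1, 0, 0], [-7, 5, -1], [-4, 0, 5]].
A has Jordan form J = [[1, 0, 0], [0, 5, 1], [0, 0, 5]] with A = PJP^{-1}, so e^{tA} = P e^{tJ} P^{-1}.

For a Jordan block J_k(λ), e^{tJ_k(λ)} = e^{λt} · (I + tN + t^2 N^2/2! + ... + t^{k-1} N^{k-1}/(k-1)!) where N is the nilpotent superdiagonal part.

Assembling the blocks and conjugating back gives the entries of e^{tA} as shown above.

e^{tA} = [[e^{t}, 0, 0], [(t*e^{4*t} - 2*e^{4*t} + 2)*e^{t}, e^{5*t}, -t*e^{5*t}], [-e^{5*t} + e^{t}, 0, e^{5*t}]]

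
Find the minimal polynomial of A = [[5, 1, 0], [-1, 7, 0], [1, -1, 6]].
The characteristic polynomial factors as (x - 6)^3. The minimal polynomial is ∏(x - λ)^{k_λ} where k_λ is the size of the largest Jordan block at λ.

For λ = 6: rank(A - 6I) = 1, and the largest Jordan block has size 2 (the smallest k with rank((A - 6I)^k) = rank((A - 6I)^(k+1))).

So m_A(x) = (x - 6)^2.

m_A(x) = (x - 6)^2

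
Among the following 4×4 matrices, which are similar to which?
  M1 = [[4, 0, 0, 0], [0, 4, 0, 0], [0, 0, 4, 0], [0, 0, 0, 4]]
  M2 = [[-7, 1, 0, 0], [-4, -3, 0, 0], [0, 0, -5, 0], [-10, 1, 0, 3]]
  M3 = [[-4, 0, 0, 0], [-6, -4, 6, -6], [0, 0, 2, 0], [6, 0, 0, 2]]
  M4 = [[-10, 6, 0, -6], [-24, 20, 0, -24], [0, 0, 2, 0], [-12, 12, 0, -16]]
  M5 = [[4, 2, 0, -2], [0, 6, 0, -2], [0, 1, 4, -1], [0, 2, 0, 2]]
4 classes: {M1}, {M2}, {M3, M4}, {M5}

Characteristic polynomials: χ_{M1} = (x - 4)^4, χ_{M2} = (x - 3)(x + 5)^3, χ_{M3} = (x - 2)^2(x + 4)^2, χ_{M4} = (x - 2)^2(x + 4)^2, χ_{M5} = (x - 4)^4.

{M1}: invariant factors x - 4, x - 4, x - 4, x - 4.

{M2}: invariant factors x + 5, (x - 3)(x + 5)^2.

{M3, M4}: invariant factors (x - 2)(x + 4), (x - 2)(x + 4).

{M5}: invariant factors x - 4, x - 4, (x - 4)^2.

Matrices are similar if and only if their invariant-factor lists agree; the partition into similarity classes is {M1}, {M2}, {M3, M4}, {M5}.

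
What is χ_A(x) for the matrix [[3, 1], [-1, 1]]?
χ_A(x) = (x - 2)^2

xI - A = [[x - 3, -1], [1, x - 1]].

Expanding det(xI - A) along the first row:
det(xI - A) = + (x - 3)·det([[x - 1]]) - (-1)·det([[1]]).

Evaluating gives χ_A(x) = x^2 - 4x + 4 = (x - 2)^2.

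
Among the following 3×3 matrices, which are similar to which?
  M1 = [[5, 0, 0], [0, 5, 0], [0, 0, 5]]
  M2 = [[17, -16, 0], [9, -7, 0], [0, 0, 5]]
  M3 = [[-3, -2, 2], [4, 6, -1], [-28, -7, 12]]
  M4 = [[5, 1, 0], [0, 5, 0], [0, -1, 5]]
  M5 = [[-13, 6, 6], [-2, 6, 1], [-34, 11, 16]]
3 classes: {M1}, {M2, M3, M4}, {M5}

Characteristic polynomials: χ_{M1} = (x - 5)^3, χ_{M2} = (x - 5)^3, χ_{M3} = (x - 5)^3, χ_{M4} = (x - 5)^3, χ_{M5} = (x - 5)^2(x + 1).

{M1}: invariant factors x - 5, x - 5, x - 5.

{M2, M3, M4}: invariant factors x - 5, (x - 5)^2.

{M5}: invariant factors (x - 5)^2(x + 1).

Matrices are similar if and only if their invariant-factor lists agree; the partition into similarity classes is {M1}, {M2, M3, M4}, {M5}.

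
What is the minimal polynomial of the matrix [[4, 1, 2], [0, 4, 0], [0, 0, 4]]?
m_A(x) = (x - 4)^2

The characteristic polynomial factors as (x - 4)^3. The minimal polynomial is ∏(x - λ)^{k_λ} where k_λ is the size of the largest Jordan block at λ.

For λ = 4: rank(A - 4I) = 1, and the largest Jordan block has size 2 (the smallest k with rank((A - 4I)^k) = rank((A - 4I)^(k+1))).

So m_A(x) = (x - 4)^2.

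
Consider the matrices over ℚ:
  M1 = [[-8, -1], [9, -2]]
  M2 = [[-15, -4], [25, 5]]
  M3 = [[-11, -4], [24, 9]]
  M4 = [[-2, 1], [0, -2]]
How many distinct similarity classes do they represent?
3 classes: {M1, M2}, {M3}, {M4}

Characteristic polynomials: χ_{M1} = (x + 5)^2, χ_{M2} = (x + 5)^2, χ_{M3} = (x - 1)(x + 3), χ_{M4} = (x + 2)^2.

{M1, M2}: invariant factors (x + 5)^2.

{M3}: invariant factors (x - 1)(x + 3).

{M4}: invariant factors (x + 2)^2.

Matrices are similar if and only if their invariant-factor lists agree; the partition into similarity classes is {M1, M2}, {M3}, {M4}.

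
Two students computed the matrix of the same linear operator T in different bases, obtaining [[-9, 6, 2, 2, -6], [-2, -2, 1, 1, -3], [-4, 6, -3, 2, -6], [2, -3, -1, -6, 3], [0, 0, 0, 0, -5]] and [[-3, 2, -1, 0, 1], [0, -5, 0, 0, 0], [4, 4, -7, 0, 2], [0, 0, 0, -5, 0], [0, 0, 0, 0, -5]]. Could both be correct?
Two matrices over a field are similar if and only if they have the same invariant factors.

Both A and B have characteristic polynomial (x + 5)^5 and minimal polynomial (x + 5)^2. Computing further, both have invariant factors x + 5, x + 5, x + 5, (x + 5)^2. Hence A and B are similar.

Yes.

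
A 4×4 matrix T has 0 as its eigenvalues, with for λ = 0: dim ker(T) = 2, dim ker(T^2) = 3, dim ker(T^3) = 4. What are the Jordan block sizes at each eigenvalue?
λ = 0: successive nullity increments [2, 1, 1] count blocks of size ≥ k; block sizes are [3, 1].

Jordan blocks: (0, 3), (0, 1)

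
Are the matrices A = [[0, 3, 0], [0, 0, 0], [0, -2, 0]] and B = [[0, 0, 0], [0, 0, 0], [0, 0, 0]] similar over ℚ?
No.

Both have characteristic polynomial x^3, but the minimal polynomial of A is x^2 while the minimal polynomial of B is x. The minimal polynomial is a similarity invariant, so A and B are not similar.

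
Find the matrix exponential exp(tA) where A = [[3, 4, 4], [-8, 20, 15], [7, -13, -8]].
A has Jordan form J = [[5, 1, 0], [0, 5, 1], [0, 0, 5]] with A = PJP^{-1}, so e^{tA} = P e^{tJ} P^{-1}.

For a Jordan block J_k(λ), e^{tJ_k(λ)} = e^{λt} · (I + tN + t^2 N^2/2! + ... + t^{k-1} N^{k-1}/(k-1)!) where N is the nilpotent superdiagonal part.

Assembling the blocks and conjugating back gives the entries of e^{tA} as shown above.

e^{tA} = [[(1 - 2*t)*e^{5*t}, 4*t*e^{5*t}, 4*t*e^{5*t}], [t*(t - 16)*e^{5*t}/2, (-t^2 + 15*t + 1)*e^{5*t}, t*(15 - t)*e^{5*t}], [t*(14 - t)*e^{5*t}/2, t*(t - 13)*e^{5*t}, (t^2 - 13*t + 1)*e^{5*t}]]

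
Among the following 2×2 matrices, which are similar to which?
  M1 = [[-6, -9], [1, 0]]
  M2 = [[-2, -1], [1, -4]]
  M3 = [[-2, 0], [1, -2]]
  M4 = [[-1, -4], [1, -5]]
Characteristic polynomials: χ_{M1} = (x + 3)^2, χ_{M2} = (x + 3)^2, χ_{M3} = (x + 2)^2, χ_{M4} = (x + 3)^2.

{M1, M2, M4}: invariant factors (x + 3)^2.

{M3}: invariant factors (x + 2)^2.

Matrices are similar if and only if their invariant-factor lists agree; the partition into similarity classes is {M1, M2, M4}, {M3}.

2 classes: {M1, M2, M4}, {M3}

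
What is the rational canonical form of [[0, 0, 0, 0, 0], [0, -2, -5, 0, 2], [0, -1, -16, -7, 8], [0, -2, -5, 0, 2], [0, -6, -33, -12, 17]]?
R = [[0, 0, 0, 0, 0], [0, 0, 0, 0, 0], [0, 1, 0, 0, 8], [0, 0, 1, 0, 14], [0, 0, 0, 1, -1]]

The invariant factors of A (the non-unit diagonal entries of the Smith normal form of xI - A over ℚ[x]) are x, x(x + 4)(x^2 - 3x - 2), each dividing the next. The characteristic polynomial is their product, x^2(x + 4)(x^2 - 3x - 2).

The rational canonical form is the block-diagonal matrix of companion matrices C(f_i):
R = [[0, 0, 0, 0, 0], [0, 0, 0, 0, 0], [0, 1, 0, 0, 8], [0, 0, 1, 0, 14], [0, 0, 0, 1, -1]].

Note the characteristic polynomial does not split into linear factors over ℚ, so A has no Jordan form over ℚ; the rational canonical form exists over any field.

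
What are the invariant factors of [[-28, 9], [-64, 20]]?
The Jordan structure of A has elementary divisors (x + 4)^2. Arranging the block sizes at each eigenvalue in decreasing order and taking row products gives the invariant factors.

Invariant factors (smallest first, each dividing the next): (x + 4)^2.

Check: the last factor (x + 4)^2 is the minimal polynomial, and the product (x + 4)^2 is the characteristic polynomial.

(x + 4)^2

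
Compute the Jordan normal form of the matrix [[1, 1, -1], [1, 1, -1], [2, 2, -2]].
J = [[0, 1, 0], [0, 0, 0], [0, 0, 0]]

The characteristic polynomial is det(xI - A) = x^3, so the eigenvalues are 0 (algebraic multiplicity 3).

For λ = 0: rank(A) = 1, rank(A^2) = 0. The eigenspace has dimension 3 - 1 = 2, so there are 2 Jordan blocks; the rank sequence gives block sizes [2, 1].

Assembling the blocks gives the Jordan form J above.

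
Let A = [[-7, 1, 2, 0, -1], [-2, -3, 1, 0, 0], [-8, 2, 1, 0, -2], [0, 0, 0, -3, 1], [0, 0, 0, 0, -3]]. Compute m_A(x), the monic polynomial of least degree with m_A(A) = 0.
The characteristic polynomial factors as (x + 3)^5. The minimal polynomial is ∏(x - λ)^{k_λ} where k_λ is the size of the largest Jordan block at λ.

For λ = -3: rank(A + 3I) = 3, and the largest Jordan block has size 3 (the smallest k with rank((A + 3I)^k) = rank((A + 3I)^(k+1))).

So m_A(x) = (x + 3)^3.

m_A(x) = (x + 3)^3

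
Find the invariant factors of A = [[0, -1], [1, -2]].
(x + 1)^2

The Jordan structure of A has elementary divisors (x + 1)^2. Arranging the block sizes at each eigenvalue in decreasing order and taking row products gives the invariant factors.

Invariant factors (smallest first, each dividing the next): (x + 1)^2.

Check: the last factor (x + 1)^2 is the minimal polynomial, and the product (x + 1)^2 is the characteristic polynomial.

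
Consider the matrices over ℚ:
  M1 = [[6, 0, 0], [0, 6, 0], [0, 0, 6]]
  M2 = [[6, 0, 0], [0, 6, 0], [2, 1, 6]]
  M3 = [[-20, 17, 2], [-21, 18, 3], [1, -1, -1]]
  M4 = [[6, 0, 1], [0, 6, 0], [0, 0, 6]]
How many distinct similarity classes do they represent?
3 classes: {M1}, {M2, M4}, {M3}

Characteristic polynomials: χ_{M1} = (x - 6)^3, χ_{M2} = (x - 6)^3, χ_{M3} = x^2(x + 3), χ_{M4} = (x - 6)^3.

{M1}: invariant factors x - 6, x - 6, x - 6.

{M2, M4}: invariant factors x - 6, (x - 6)^2.

{M3}: invariant factors x^2(x + 3).

Matrices are similar if and only if their invariant-factor lists agree; the partition into similarity classes is {M1}, {M2, M4}, {M3}.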